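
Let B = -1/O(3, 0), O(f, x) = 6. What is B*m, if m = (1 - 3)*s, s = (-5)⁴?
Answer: 625/3 ≈ 208.33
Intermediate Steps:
s = 625
B = -⅙ (B = -1/6 = -1*⅙ = -⅙ ≈ -0.16667)
m = -1250 (m = (1 - 3)*625 = -2*625 = -1250)
B*m = -⅙*(-1250) = 625/3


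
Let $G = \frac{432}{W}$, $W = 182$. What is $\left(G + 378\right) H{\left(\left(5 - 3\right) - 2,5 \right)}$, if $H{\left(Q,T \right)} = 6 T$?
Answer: $\frac{1038420}{91} \approx 11411.0$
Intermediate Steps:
$G = \frac{216}{91}$ ($G = \frac{432}{182} = 432 \cdot \frac{1}{182} = \frac{216}{91} \approx 2.3736$)
$\left(G + 378\right) H{\left(\left(5 - 3\right) - 2,5 \right)} = \left(\frac{216}{91} + 378\right) 6 \cdot 5 = \frac{34614}{91} \cdot 30 = \frac{1038420}{91}$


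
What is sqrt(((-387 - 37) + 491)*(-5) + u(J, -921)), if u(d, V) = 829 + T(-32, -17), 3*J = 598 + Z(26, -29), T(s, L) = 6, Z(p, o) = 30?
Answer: 10*sqrt(5) ≈ 22.361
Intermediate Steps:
J = 628/3 (J = (598 + 30)/3 = (1/3)*628 = 628/3 ≈ 209.33)
u(d, V) = 835 (u(d, V) = 829 + 6 = 835)
sqrt(((-387 - 37) + 491)*(-5) + u(J, -921)) = sqrt(((-387 - 37) + 491)*(-5) + 835) = sqrt((-424 + 491)*(-5) + 835) = sqrt(67*(-5) + 835) = sqrt(-335 + 835) = sqrt(500) = 10*sqrt(5)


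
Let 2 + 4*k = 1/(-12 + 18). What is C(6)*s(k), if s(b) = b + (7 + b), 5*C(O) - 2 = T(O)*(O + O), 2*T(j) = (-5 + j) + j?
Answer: 803/15 ≈ 53.533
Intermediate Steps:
k = -11/24 (k = -½ + 1/(4*(-12 + 18)) = -½ + (¼)/6 = -½ + (¼)*(⅙) = -½ + 1/24 = -11/24 ≈ -0.45833)
T(j) = -5/2 + j (T(j) = ((-5 + j) + j)/2 = (-5 + 2*j)/2 = -5/2 + j)
C(O) = ⅖ + 2*O*(-5/2 + O)/5 (C(O) = ⅖ + ((-5/2 + O)*(O + O))/5 = ⅖ + ((-5/2 + O)*(2*O))/5 = ⅖ + (2*O*(-5/2 + O))/5 = ⅖ + 2*O*(-5/2 + O)/5)
s(b) = 7 + 2*b
C(6)*s(k) = (⅖ + (⅕)*6*(-5 + 2*6))*(7 + 2*(-11/24)) = (⅖ + (⅕)*6*(-5 + 12))*(7 - 11/12) = (⅖ + (⅕)*6*7)*(73/12) = (⅖ + 42/5)*(73/12) = (44/5)*(73/12) = 803/15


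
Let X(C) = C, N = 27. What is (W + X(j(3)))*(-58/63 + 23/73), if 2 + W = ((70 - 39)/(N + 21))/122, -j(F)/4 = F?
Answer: 228239105/26931744 ≈ 8.4747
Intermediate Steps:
j(F) = -4*F
W = -11681/5856 (W = -2 + ((70 - 39)/(27 + 21))/122 = -2 + (31/48)*(1/122) = -2 + 31/5856 = -11681/5856 ≈ -1.9947)
(W + X(j(3)))*(-58/63 + 23/73) = (-11681/5856 - 4*3)*(-58/63 + 23/73) = (-11681/5856 - 12)*(-58*1/63 + 23*(1/73)) = -81953*(-58/63 + 23/73)/5856 = -81953/5856*(-2785/4599) = 228239105/26931744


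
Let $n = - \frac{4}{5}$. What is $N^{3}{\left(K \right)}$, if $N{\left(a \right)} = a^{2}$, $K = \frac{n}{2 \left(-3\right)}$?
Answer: $\frac{64}{11390625} \approx 5.6187 \cdot 10^{-6}$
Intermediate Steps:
$n = - \frac{4}{5}$ ($n = \left(-4\right) \frac{1}{5} = - \frac{4}{5} \approx -0.8$)
$K = \frac{2}{15}$ ($K = - \frac{4}{5 \cdot 2 \left(-3\right)} = - \frac{4}{5 \left(-6\right)} = \left(- \frac{4}{5}\right) \left(- \frac{1}{6}\right) = \frac{2}{15} \approx 0.13333$)
$N^{3}{\left(K \right)} = \left(\left(\frac{2}{15}\right)^{2}\right)^{3} = \left(\frac{4}{225}\right)^{3} = \frac{64}{11390625}$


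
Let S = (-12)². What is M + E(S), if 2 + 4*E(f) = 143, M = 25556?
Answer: 102365/4 ≈ 25591.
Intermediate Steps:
S = 144
E(f) = 141/4 (E(f) = -½ + (¼)*143 = -½ + 143/4 = 141/4)
M + E(S) = 25556 + 141/4 = 102365/4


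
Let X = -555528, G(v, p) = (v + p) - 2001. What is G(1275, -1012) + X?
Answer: -557266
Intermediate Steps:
G(v, p) = -2001 + p + v (G(v, p) = (p + v) - 2001 = -2001 + p + v)
G(1275, -1012) + X = (-2001 - 1012 + 1275) - 555528 = -1738 - 555528 = -557266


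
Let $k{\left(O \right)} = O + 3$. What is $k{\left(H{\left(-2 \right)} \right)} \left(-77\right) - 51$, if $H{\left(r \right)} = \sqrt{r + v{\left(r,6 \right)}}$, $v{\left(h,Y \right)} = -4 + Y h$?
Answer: $-282 - 231 i \sqrt{2} \approx -282.0 - 326.68 i$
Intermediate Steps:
$H{\left(r \right)} = \sqrt{-4 + 7 r}$ ($H{\left(r \right)} = \sqrt{r + \left(-4 + 6 r\right)} = \sqrt{-4 + 7 r}$)
$k{\left(O \right)} = 3 + O$
$k{\left(H{\left(-2 \right)} \right)} \left(-77\right) - 51 = \left(3 + \sqrt{-4 + 7 \left(-2\right)}\right) \left(-77\right) - 51 = \left(3 + \sqrt{-4 - 14}\right) \left(-77\right) - 51 = \left(3 + \sqrt{-18}\right) \left(-77\right) - 51 = \left(3 + 3 i \sqrt{2}\right) \left(-77\right) - 51 = \left(-231 - 231 i \sqrt{2}\right) - 51 = -282 - 231 i \sqrt{2}$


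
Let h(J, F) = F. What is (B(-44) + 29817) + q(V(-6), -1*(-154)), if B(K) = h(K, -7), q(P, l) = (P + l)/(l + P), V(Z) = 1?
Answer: 29811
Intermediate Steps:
q(P, l) = 1 (q(P, l) = (P + l)/(P + l) = 1)
B(K) = -7
(B(-44) + 29817) + q(V(-6), -1*(-154)) = (-7 + 29817) + 1 = 29810 + 1 = 29811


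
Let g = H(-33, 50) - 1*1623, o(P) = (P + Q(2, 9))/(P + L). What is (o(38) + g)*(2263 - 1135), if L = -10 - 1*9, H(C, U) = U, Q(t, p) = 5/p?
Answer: -101007136/57 ≈ -1.7721e+6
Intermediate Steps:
L = -19 (L = -10 - 9 = -19)
o(P) = (5/9 + P)/(-19 + P) (o(P) = (P + 5/9)/(P - 19) = (P + 5*(1/9))/(-19 + P) = (P + 5/9)/(-19 + P) = (5/9 + P)/(-19 + P))
g = -1573 (g = 50 - 1*1623 = 50 - 1623 = -1573)
(o(38) + g)*(2263 - 1135) = ((5/9 + 38)/(-19 + 38) - 1573)*(2263 - 1135) = ((347/9)/19 - 1573)*1128 = ((1/19)*(347/9) - 1573)*1128 = (347/171 - 1573)*1128 = -268636/171*1128 = -101007136/57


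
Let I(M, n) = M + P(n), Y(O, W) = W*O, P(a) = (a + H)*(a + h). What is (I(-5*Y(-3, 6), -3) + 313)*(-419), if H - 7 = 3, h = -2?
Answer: -154192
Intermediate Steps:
H = 10 (H = 7 + 3 = 10)
P(a) = (-2 + a)*(10 + a) (P(a) = (a + 10)*(a - 2) = (10 + a)*(-2 + a) = (-2 + a)*(10 + a))
Y(O, W) = O*W
I(M, n) = -20 + M + n**2 + 8*n (I(M, n) = M + (-20 + n**2 + 8*n) = -20 + M + n**2 + 8*n)
(I(-5*Y(-3, 6), -3) + 313)*(-419) = ((-20 - (-15)*6 + (-3)**2 + 8*(-3)) + 313)*(-419) = ((-20 - 5*(-18) + 9 - 24) + 313)*(-419) = ((-20 + 90 + 9 - 24) + 313)*(-419) = (55 + 313)*(-419) = 368*(-419) = -154192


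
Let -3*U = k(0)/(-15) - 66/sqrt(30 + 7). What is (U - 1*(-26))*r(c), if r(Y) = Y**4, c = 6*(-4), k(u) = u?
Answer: 8626176 + 7299072*sqrt(37)/37 ≈ 9.8261e+6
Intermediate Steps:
c = -24
U = 22*sqrt(37)/37 (U = -(0/(-15) - 66/sqrt(30 + 7))/3 = -(0*(-1/15) - 66*sqrt(37)/37)/3 = -(0 - 66*sqrt(37)/37)/3 = -(-22)*sqrt(37)/37 = 22*sqrt(37)/37 ≈ 3.6168)
(U - 1*(-26))*r(c) = (22*sqrt(37)/37 - 1*(-26))*(-24)**4 = (22*sqrt(37)/37 + 26)*331776 = (26 + 22*sqrt(37)/37)*331776 = 8626176 + 7299072*sqrt(37)/37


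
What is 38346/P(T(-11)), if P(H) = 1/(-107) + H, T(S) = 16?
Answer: 4103022/1711 ≈ 2398.0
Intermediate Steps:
P(H) = -1/107 + H
38346/P(T(-11)) = 38346/(-1/107 + 16) = 38346/(1711/107) = 38346*(107/1711) = 4103022/1711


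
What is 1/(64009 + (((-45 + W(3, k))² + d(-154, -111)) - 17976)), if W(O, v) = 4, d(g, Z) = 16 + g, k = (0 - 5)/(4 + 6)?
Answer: 1/47576 ≈ 2.1019e-5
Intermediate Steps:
k = -½ (k = -5/10 = -5*⅒ = -½ ≈ -0.50000)
1/(64009 + (((-45 + W(3, k))² + d(-154, -111)) - 17976)) = 1/(64009 + (((-45 + 4)² + (16 - 154)) - 17976)) = 1/(64009 + (((-41)² - 138) - 17976)) = 1/(64009 + ((1681 - 138) - 17976)) = 1/(64009 + (1543 - 17976)) = 1/(64009 - 16433) = 1/47576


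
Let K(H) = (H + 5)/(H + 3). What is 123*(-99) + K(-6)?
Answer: -36530/3 ≈ -12177.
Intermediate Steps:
K(H) = (5 + H)/(3 + H)
123*(-99) + K(-6) = 123*(-99) + (5 - 6)/(3 - 6) = -12177 - 1/(-3) = -12177 - 1/3*(-1) = -12177 + 1/3 = -36530/3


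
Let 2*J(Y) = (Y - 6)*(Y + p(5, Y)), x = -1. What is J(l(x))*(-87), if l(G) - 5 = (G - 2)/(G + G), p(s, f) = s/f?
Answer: -16443/104 ≈ -158.11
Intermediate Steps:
l(G) = 5 + (-2 + G)/(2*G) (l(G) = 5 + (G - 2)/(G + G) = 5 + (-2 + G)/((2*G)) = 5 + (-2 + G)*(1/(2*G)) = 5 + (-2 + G)/(2*G))
J(Y) = (-6 + Y)*(Y + 5/Y)/2 (J(Y) = ((Y - 6)*(Y + 5/Y))/2 = ((-6 + Y)*(Y + 5/Y))/2 = (-6 + Y)*(Y + 5/Y)/2)
J(l(x))*(-87) = ((-30 + (11/2 - 1/(-1))*(5 + (11/2 - 1/(-1))**2 - 6*(11/2 - 1/(-1))))/(2*(11/2 - 1/(-1))))*(-87) = ((-30 + (11/2 - 1*(-1))*(5 + (11/2 - 1*(-1))**2 - 6*(11/2 - 1*(-1))))/(2*(11/2 - 1*(-1))))*(-87) = ((-30 + (11/2 + 1)*(5 + (11/2 + 1)**2 - 6*(11/2 + 1)))/(2*(11/2 + 1)))*(-87) = ((-30 + 13*(5 + (13/2)**2 - 6*13/2)/2)/(2*(13/2)))*(-87) = ((1/2)*(2/13)*(-30 + 13*(5 + 169/4 - 39)/2))*(-87) = ((1/2)*(2/13)*(-30 + (13/2)*(33/4)))*(-87) = ((1/2)*(2/13)*(-30 + 429/8))*(-87) = ((1/2)*(2/13)*(189/8))*(-87) = (189/104)*(-87) = -16443/104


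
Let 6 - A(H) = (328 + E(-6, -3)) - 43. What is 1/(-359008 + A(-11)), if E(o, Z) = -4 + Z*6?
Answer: -1/359265 ≈ -2.7835e-6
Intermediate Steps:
E(o, Z) = -4 + 6*Z
A(H) = -257 (A(H) = 6 - ((328 + (-4 + 6*(-3))) - 43) = 6 - ((328 + (-4 - 18)) - 43) = 6 - ((328 - 22) - 43) = 6 - (306 - 43) = 6 - 1*263 = 6 - 263 = -257)
1/(-359008 + A(-11)) = 1/(-359008 - 257) = 1/(-359265) = -1/359265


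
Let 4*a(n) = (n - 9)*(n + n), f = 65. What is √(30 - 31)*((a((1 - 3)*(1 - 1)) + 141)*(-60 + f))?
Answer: 705*I ≈ 705.0*I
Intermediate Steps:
a(n) = n*(-9 + n)/2 (a(n) = ((n - 9)*(n + n))/4 = ((-9 + n)*(2*n))/4 = (2*n*(-9 + n))/4 = n*(-9 + n)/2)
√(30 - 31)*((a((1 - 3)*(1 - 1)) + 141)*(-60 + f)) = √(30 - 31)*((((1 - 3)*(1 - 1))*(-9 + (1 - 3)*(1 - 1))/2 + 141)*(-60 + 65)) = √(-1)*(((-2*0)*(-9 - 2*0)/2 + 141)*5) = I*(((½)*0*(-9 + 0) + 141)*5) = I*(((½)*0*(-9) + 141)*5) = I*((0 + 141)*5) = I*(141*5) = I*705 = 705*I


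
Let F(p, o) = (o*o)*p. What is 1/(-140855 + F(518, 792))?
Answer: 1/324781897 ≈ 3.0790e-9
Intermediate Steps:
F(p, o) = p*o² (F(p, o) = o²*p = p*o²)
1/(-140855 + F(518, 792)) = 1/(-140855 + 518*792²) = 1/(-140855 + 518*627264) = 1/(-140855 + 324922752) = 1/324781897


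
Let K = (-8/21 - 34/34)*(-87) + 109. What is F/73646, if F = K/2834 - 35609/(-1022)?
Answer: 2198915/4637053148 ≈ 0.00047421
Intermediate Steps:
K = 1604/7 (K = (-8*1/21 - 34*1/34)*(-87) + 109 = (-8/21 - 1)*(-87) + 109 = -29/21*(-87) + 109 = 841/7 + 109 = 1604/7 ≈ 229.14)
F = 50575045/1448174 (F = (1604/7)/2834 - 35609/(-1022) = (1604/7)*(1/2834) - 35609*(-1/1022) = 802/9919 + 5087/146 = 50575045/1448174 ≈ 34.923)
F/73646 = (50575045/1448174)/73646 = (50575045/1448174)*(1/73646) = 2198915/4637053148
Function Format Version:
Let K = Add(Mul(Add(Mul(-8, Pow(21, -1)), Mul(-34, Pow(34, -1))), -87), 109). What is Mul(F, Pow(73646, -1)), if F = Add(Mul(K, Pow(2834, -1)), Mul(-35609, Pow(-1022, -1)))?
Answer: Rational(2198915, 4637053148) ≈ 0.00047421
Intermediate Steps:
K = Rational(1604, 7) (K = Add(Mul(Add(Mul(-8, Rational(1, 21)), Mul(-34, Rational(1, 34))), -87), 109) = Add(Mul(Add(Rational(-8, 21), -1), -87), 109) = Add(Mul(Rational(-29, 21), -87), 109) = Add(Rational(841, 7), 109) = Rational(1604, 7) ≈ 229.14)
F = Rational(50575045, 1448174) (F = Add(Mul(Rational(1604, 7), Pow(2834, -1)), Mul(-35609, Pow(-1022, -1))) = Add(Mul(Rational(1604, 7), Rational(1, 2834)), Mul(-35609, Rational(-1, 1022))) = Add(Rational(802, 9919), Rational(5087, 146)) = Rational(50575045, 1448174) ≈ 34.923)
Mul(F, Pow(73646, -1)) = Mul(Rational(50575045, 1448174), Pow(73646, -1)) = Mul(Rational(50575045, 1448174), Rational(1, 73646)) = Rational(2198915, 4637053148)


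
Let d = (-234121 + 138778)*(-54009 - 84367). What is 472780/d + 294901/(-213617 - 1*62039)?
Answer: -69474152246473/64942500789768 ≈ -1.0698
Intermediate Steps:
d = 13193182968 (d = -95343*(-138376) = 13193182968)
472780/d + 294901/(-213617 - 1*62039) = 472780/13193182968 + 294901/(-213617 - 1*62039) = 472780*(1/13193182968) + 294901/(-213617 - 62039) = 16885/471185106 + 294901/(-275656) = 16885/471185106 + 294901*(-1/275656) = 16885/471185106 - 294901/275656 = -69474152246473/64942500789768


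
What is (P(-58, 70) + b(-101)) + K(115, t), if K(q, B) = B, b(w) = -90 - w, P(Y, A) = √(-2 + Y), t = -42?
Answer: -31 + 2*I*√15 ≈ -31.0 + 7.746*I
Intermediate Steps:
(P(-58, 70) + b(-101)) + K(115, t) = (√(-2 - 58) + (-90 - 1*(-101))) - 42 = (√(-60) + (-90 + 101)) - 42 = (2*I*√15 + 11) - 42 = (11 + 2*I*√15) - 42 = -31 + 2*I*√15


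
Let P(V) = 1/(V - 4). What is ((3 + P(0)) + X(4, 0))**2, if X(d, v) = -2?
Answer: 9/16 ≈ 0.56250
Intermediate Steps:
P(V) = 1/(-4 + V)
((3 + P(0)) + X(4, 0))**2 = ((3 + 1/(-4 + 0)) - 2)**2 = ((3 + 1/(-4)) - 2)**2 = ((3 - 1/4) - 2)**2 = (11/4 - 2)**2 = (3/4)**2 = 9/16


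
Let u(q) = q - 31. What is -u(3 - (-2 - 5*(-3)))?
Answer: 41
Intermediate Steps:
u(q) = -31 + q
-u(3 - (-2 - 5*(-3))) = -(-31 + (3 - (-2 - 5*(-3)))) = -(-31 + (3 - (-2 + 15))) = -(-31 + (3 - 1*13)) = -(-31 + (3 - 13)) = -(-31 - 10) = -1*(-41) = 41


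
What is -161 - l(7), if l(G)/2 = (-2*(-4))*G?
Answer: -273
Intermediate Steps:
l(G) = 16*G (l(G) = 2*((-2*(-4))*G) = 2*(8*G) = 16*G)
-161 - l(7) = -161 - 16*7 = -161 - 1*112 = -161 - 112 = -273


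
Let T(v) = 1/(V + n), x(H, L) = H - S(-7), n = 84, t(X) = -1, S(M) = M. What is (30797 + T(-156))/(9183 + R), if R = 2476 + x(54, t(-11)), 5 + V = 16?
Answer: 731429/278350 ≈ 2.6277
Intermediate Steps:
V = 11 (V = -5 + 16 = 11)
x(H, L) = 7 + H (x(H, L) = H - 1*(-7) = H + 7 = 7 + H)
T(v) = 1/95 (T(v) = 1/(11 + 84) = 1/95)
R = 2537 (R = 2476 + (7 + 54) = 2476 + 61 = 2537)
(30797 + T(-156))/(9183 + R) = (30797 + 1/95)/(9183 + 2537) = (2925716/95)/11720 = (2925716/95)*(1/11720) = 731429/278350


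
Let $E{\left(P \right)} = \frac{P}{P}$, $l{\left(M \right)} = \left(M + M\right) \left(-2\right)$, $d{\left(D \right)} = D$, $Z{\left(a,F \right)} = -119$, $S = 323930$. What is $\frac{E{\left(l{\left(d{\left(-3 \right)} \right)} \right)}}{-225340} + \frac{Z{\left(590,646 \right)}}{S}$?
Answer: $- \frac{2713939}{7299438620} \approx -0.0003718$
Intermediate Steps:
$l{\left(M \right)} = - 4 M$ ($l{\left(M \right)} = 2 M \left(-2\right) = - 4 M$)
$E{\left(P \right)} = 1$
$\frac{E{\left(l{\left(d{\left(-3 \right)} \right)} \right)}}{-225340} + \frac{Z{\left(590,646 \right)}}{S} = 1 \frac{1}{-225340} - \frac{119}{323930} = 1 \left(- \frac{1}{225340}\right) - \frac{119}{323930} = - \frac{1}{225340} - \frac{119}{323930} = - \frac{2713939}{7299438620}$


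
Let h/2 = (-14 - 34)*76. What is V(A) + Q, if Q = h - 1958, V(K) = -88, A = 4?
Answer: -9342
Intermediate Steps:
h = -7296 (h = 2*((-14 - 34)*76) = 2*(-48*76) = 2*(-3648) = -7296)
Q = -9254 (Q = -7296 - 1958 = -9254)
V(A) + Q = -88 - 9254 = -9342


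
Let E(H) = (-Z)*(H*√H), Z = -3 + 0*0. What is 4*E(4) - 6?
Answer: 90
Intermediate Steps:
Z = -3 (Z = -3 + 0 = -3)
E(H) = 3*H^(3/2) (E(H) = (-1*(-3))*(H*√H) = 3*H^(3/2))
4*E(4) - 6 = 4*(3*4^(3/2)) - 6 = 4*(3*8) - 6 = 4*24 - 6 = 96 - 6 = 90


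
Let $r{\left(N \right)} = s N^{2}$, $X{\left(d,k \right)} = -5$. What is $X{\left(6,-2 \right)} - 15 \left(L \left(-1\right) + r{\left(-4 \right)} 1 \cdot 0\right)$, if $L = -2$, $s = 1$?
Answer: $-35$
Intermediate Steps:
$r{\left(N \right)} = N^{2}$ ($r{\left(N \right)} = 1 N^{2} = N^{2}$)
$X{\left(6,-2 \right)} - 15 \left(L \left(-1\right) + r{\left(-4 \right)} 1 \cdot 0\right) = -5 - 15 \left(\left(-2\right) \left(-1\right) + \left(-4\right)^{2} \cdot 1 \cdot 0\right) = -5 - 15 \left(2 + 16 \cdot 1 \cdot 0\right) = -5 - 15 \left(2 + 16 \cdot 0\right) = -5 - 15 \left(2 + 0\right) = -5 - 30 = -35$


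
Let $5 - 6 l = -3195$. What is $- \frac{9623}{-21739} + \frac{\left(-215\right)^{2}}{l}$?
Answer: $\frac{121202105}{1391296} \approx 87.115$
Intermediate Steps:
$l = \frac{1600}{3}$ ($l = \frac{5}{6} - - \frac{1065}{2} = \frac{5}{6} + \frac{1065}{2} = \frac{1600}{3} \approx 533.33$)
$- \frac{9623}{-21739} + \frac{\left(-215\right)^{2}}{l} = - \frac{9623}{-21739} + \frac{\left(-215\right)^{2}}{\frac{1600}{3}} = \left(-9623\right) \left(- \frac{1}{21739}\right) + 46225 \cdot \frac{3}{1600} = \frac{9623}{21739} + \frac{5547}{64} = \frac{121202105}{1391296}$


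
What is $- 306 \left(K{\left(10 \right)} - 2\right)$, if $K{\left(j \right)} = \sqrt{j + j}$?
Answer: $612 - 612 \sqrt{5} \approx -756.47$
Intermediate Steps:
$K{\left(j \right)} = \sqrt{2} \sqrt{j}$ ($K{\left(j \right)} = \sqrt{2 j} = \sqrt{2} \sqrt{j}$)
$- 306 \left(K{\left(10 \right)} - 2\right) = - 306 \left(\sqrt{2} \sqrt{10} - 2\right) = - 306 \left(2 \sqrt{5} - 2\right) = - 306 \left(-2 + 2 \sqrt{5}\right) = 612 - 612 \sqrt{5}$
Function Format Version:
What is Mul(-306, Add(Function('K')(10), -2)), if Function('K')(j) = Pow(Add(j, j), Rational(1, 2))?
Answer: Add(612, Mul(-612, Pow(5, Rational(1, 2)))) ≈ -756.47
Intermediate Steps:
Function('K')(j) = Mul(Pow(2, Rational(1, 2)), Pow(j, Rational(1, 2))) (Function('K')(j) = Pow(Mul(2, j), Rational(1, 2)) = Mul(Pow(2, Rational(1, 2)), Pow(j, Rational(1, 2))))
Mul(-306, Add(Function('K')(10), -2)) = Mul(-306, Add(Mul(Pow(2, Rational(1, 2)), Pow(10, Rational(1, 2))), -2)) = Mul(-306, Add(Mul(2, Pow(5, Rational(1, 2))), -2)) = Mul(-306, Add(-2, Mul(2, Pow(5, Rational(1, 2))))) = Add(612, Mul(-612, Pow(5, Rational(1, 2))))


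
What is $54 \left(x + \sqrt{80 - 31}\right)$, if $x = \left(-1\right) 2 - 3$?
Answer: $108$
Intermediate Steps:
$x = -5$ ($x = -2 - 3 = -5$)
$54 \left(x + \sqrt{80 - 31}\right) = 54 \left(-5 + \sqrt{80 - 31}\right) = 54 \left(-5 + \sqrt{49}\right) = 54 \left(-5 + 7\right) = 54 \cdot 2 = 108$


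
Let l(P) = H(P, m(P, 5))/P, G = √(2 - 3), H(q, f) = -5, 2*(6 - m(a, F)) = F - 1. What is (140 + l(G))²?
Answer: 19575 + 1400*I ≈ 19575.0 + 1400.0*I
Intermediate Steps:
m(a, F) = 13/2 - F/2 (m(a, F) = 6 - (F - 1)/2 = 6 - (-1 + F)/2 = 6 + (½ - F/2) = 13/2 - F/2)
G = I (G = √(-1) = I ≈ 1.0*I)
l(P) = -5/P
(140 + l(G))² = (140 - 5*(-I))² = (140 - (-5)*I)² = (140 + 5*I)²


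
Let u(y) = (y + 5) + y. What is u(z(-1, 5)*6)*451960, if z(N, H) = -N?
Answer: 7683320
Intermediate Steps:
u(y) = 5 + 2*y (u(y) = (5 + y) + y = 5 + 2*y)
u(z(-1, 5)*6)*451960 = (5 + 2*(-1*(-1)*6))*451960 = (5 + 2*(1*6))*451960 = (5 + 2*6)*451960 = (5 + 12)*451960 = 17*451960 = 7683320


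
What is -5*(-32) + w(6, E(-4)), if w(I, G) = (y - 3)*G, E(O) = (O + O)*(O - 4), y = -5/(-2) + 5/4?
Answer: 208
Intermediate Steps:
y = 15/4 (y = -5*(-1/2) + 5*(1/4) = 5/2 + 5/4 = 15/4 ≈ 3.7500)
E(O) = 2*O*(-4 + O) (E(O) = (2*O)*(-4 + O) = 2*O*(-4 + O))
w(I, G) = 3*G/4 (w(I, G) = (15/4 - 3)*G = 3*G/4)
-5*(-32) + w(6, E(-4)) = -5*(-32) + 3*(2*(-4)*(-4 - 4))/4 = 160 + 3*(2*(-4)*(-8))/4 = 160 + (3/4)*64 = 160 + 48 = 208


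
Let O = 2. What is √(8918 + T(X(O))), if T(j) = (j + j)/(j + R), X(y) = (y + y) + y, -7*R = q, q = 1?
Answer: √14994602/41 ≈ 94.446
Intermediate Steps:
R = -⅐ (R = -⅐*1 = -⅐ ≈ -0.14286)
X(y) = 3*y (X(y) = 2*y + y = 3*y)
T(j) = 2*j/(-⅐ + j) (T(j) = (j + j)/(j - ⅐) = (2*j)/(-⅐ + j) = 2*j/(-⅐ + j))
√(8918 + T(X(O))) = √(8918 + 14*(3*2)/(-1 + 7*(3*2))) = √(8918 + 14*6/(-1 + 7*6)) = √(8918 + 14*6/(-1 + 42)) = √(8918 + 14*6/41) = √(8918 + 14*6*(1/41)) = √(8918 + 84/41) = √(365722/41) = √14994602/41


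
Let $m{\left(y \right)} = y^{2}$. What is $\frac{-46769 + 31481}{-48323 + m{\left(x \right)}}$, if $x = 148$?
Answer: $\frac{15288}{26419} \approx 0.57867$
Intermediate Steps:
$\frac{-46769 + 31481}{-48323 + m{\left(x \right)}} = \frac{-46769 + 31481}{-48323 + 148^{2}} = - \frac{15288}{-48323 + 21904} = - \frac{15288}{-26419} = \left(-15288\right) \left(- \frac{1}{26419}\right) = \frac{15288}{26419}$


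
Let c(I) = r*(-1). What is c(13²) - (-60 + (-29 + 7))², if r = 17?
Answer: -6741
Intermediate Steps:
c(I) = -17 (c(I) = 17*(-1) = -17)
c(13²) - (-60 + (-29 + 7))² = -17 - (-60 + (-29 + 7))² = -17 - (-60 - 22)² = -17 - 1*(-82)² = -17 - 1*6724 = -17 - 6724 = -6741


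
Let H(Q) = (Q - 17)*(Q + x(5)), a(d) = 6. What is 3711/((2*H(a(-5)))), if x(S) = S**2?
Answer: -3711/682 ≈ -5.4413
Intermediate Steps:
H(Q) = (-17 + Q)*(25 + Q) (H(Q) = (Q - 17)*(Q + 5**2) = (-17 + Q)*(Q + 25) = (-17 + Q)*(25 + Q))
3711/((2*H(a(-5)))) = 3711/((2*(-425 + 6**2 + 8*6))) = 3711/((2*(-425 + 36 + 48))) = 3711/((2*(-341))) = 3711/(-682) = 3711*(-1/682) = -3711/682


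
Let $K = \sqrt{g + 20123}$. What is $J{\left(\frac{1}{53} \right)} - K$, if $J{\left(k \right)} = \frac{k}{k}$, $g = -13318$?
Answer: $1 - \sqrt{6805} \approx -81.492$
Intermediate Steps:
$J{\left(k \right)} = 1$
$K = \sqrt{6805}$ ($K = \sqrt{-13318 + 20123} = \sqrt{6805} \approx 82.492$)
$J{\left(\frac{1}{53} \right)} - K = 1 - \sqrt{6805}$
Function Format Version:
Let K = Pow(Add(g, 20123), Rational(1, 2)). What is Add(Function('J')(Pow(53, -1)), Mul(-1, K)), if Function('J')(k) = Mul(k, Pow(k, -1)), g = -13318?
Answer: Add(1, Mul(-1, Pow(6805, Rational(1, 2)))) ≈ -81.492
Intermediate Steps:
Function('J')(k) = 1
K = Pow(6805, Rational(1, 2)) (K = Pow(Add(-13318, 20123), Rational(1, 2)) = Pow(6805, Rational(1, 2)) ≈ 82.492)
Add(Function('J')(Pow(53, -1)), Mul(-1, K)) = Add(1, Mul(-1, Pow(6805, Rational(1, 2))))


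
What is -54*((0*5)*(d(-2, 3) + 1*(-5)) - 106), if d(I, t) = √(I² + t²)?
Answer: 5724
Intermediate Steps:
-54*((0*5)*(d(-2, 3) + 1*(-5)) - 106) = -54*((0*5)*(√((-2)² + 3²) + 1*(-5)) - 106) = -54*(0*(√(4 + 9) - 5) - 106) = -54*(0*(√13 - 5) - 106) = -54*(0*(-5 + √13) - 106) = -54*(0 - 106) = -54*(-106) = 5724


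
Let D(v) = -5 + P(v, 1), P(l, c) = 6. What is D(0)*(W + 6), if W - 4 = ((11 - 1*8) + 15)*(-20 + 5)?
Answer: -260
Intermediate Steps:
W = -266 (W = 4 + ((11 - 1*8) + 15)*(-20 + 5) = 4 + ((11 - 8) + 15)*(-15) = 4 + (3 + 15)*(-15) = 4 + 18*(-15) = 4 - 270 = -266)
D(v) = 1 (D(v) = -5 + 6 = 1)
D(0)*(W + 6) = 1*(-266 + 6) = 1*(-260) = -260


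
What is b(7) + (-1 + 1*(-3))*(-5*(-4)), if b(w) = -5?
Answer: -85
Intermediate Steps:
b(7) + (-1 + 1*(-3))*(-5*(-4)) = -5 + (-1 + 1*(-3))*(-5*(-4)) = -5 + (-1 - 3)*20 = -5 - 4*20 = -5 - 80 = -85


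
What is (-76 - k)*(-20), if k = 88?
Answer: 3280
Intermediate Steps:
(-76 - k)*(-20) = (-76 - 1*88)*(-20) = (-76 - 88)*(-20) = -164*(-20) = 3280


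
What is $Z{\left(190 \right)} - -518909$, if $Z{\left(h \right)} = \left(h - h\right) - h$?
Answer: $518719$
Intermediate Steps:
$Z{\left(h \right)} = - h$ ($Z{\left(h \right)} = 0 - h = - h$)
$Z{\left(190 \right)} - -518909 = \left(-1\right) 190 - -518909 = -190 + 518909 = 518719$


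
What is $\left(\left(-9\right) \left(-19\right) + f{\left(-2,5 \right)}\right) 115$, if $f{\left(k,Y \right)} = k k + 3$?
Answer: $20470$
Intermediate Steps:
$f{\left(k,Y \right)} = 3 + k^{2}$ ($f{\left(k,Y \right)} = k^{2} + 3 = 3 + k^{2}$)
$\left(\left(-9\right) \left(-19\right) + f{\left(-2,5 \right)}\right) 115 = \left(\left(-9\right) \left(-19\right) + \left(3 + \left(-2\right)^{2}\right)\right) 115 = \left(171 + \left(3 + 4\right)\right) 115 = \left(171 + 7\right) 115 = 178 \cdot 115 = 20470$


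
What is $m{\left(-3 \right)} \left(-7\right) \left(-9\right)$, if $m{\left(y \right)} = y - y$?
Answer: $0$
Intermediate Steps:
$m{\left(y \right)} = 0$
$m{\left(-3 \right)} \left(-7\right) \left(-9\right) = 0 \left(-7\right) \left(-9\right) = 0 \left(-9\right) = 0$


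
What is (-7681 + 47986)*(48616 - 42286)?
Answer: 255130650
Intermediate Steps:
(-7681 + 47986)*(48616 - 42286) = 40305*6330 = 255130650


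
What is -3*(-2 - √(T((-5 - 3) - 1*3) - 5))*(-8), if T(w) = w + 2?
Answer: -48 - 24*I*√14 ≈ -48.0 - 89.8*I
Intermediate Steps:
T(w) = 2 + w
-3*(-2 - √(T((-5 - 3) - 1*3) - 5))*(-8) = -3*(-2 - √((2 + ((-5 - 3) - 1*3)) - 5))*(-8) = -3*(-2 - √((2 + (-8 - 3)) - 5))*(-8) = -3*(-2 - √((2 - 11) - 5))*(-8) = -3*(-2 - √(-9 - 5))*(-8) = -3*(-2 - √(-14))*(-8) = -3*(-2 - I*√14)*(-8) = (6 + 3*I*√14)*(-8) = -48 - 24*I*√14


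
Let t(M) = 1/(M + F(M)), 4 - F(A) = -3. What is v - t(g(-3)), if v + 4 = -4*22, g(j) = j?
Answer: -369/4 ≈ -92.250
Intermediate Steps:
v = -92 (v = -4 - 4*22 = -4 - 88 = -92)
F(A) = 7 (F(A) = 4 - 1*(-3) = 4 + 3 = 7)
t(M) = 1/(7 + M) (t(M) = 1/(M + 7) = 1/(7 + M))
v - t(g(-3)) = -92 - 1/(7 - 3) = -92 - 1/4 = -92 - 1*¼ = -92 - ¼ = -369/4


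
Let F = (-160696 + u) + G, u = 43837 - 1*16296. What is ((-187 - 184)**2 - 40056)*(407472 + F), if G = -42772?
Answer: 22595318825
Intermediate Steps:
u = 27541 (u = 43837 - 16296 = 27541)
F = -175927 (F = (-160696 + 27541) - 42772 = -133155 - 42772 = -175927)
((-187 - 184)**2 - 40056)*(407472 + F) = ((-187 - 184)**2 - 40056)*(407472 - 175927) = ((-371)**2 - 40056)*231545 = (137641 - 40056)*231545 = 97585*231545 = 22595318825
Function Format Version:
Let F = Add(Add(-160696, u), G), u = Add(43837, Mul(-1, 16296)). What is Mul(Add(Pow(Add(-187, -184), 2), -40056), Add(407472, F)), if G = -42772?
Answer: 22595318825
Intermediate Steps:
u = 27541 (u = Add(43837, -16296) = 27541)
F = -175927 (F = Add(Add(-160696, 27541), -42772) = Add(-133155, -42772) = -175927)
Mul(Add(Pow(Add(-187, -184), 2), -40056), Add(407472, F)) = Mul(Add(Pow(Add(-187, -184), 2), -40056), Add(407472, -175927)) = Mul(Add(Pow(-371, 2), -40056), 231545) = Mul(Add(137641, -40056), 231545) = Mul(97585, 231545) = 22595318825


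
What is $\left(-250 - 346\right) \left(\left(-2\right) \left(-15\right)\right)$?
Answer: $-17880$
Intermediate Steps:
$\left(-250 - 346\right) \left(\left(-2\right) \left(-15\right)\right) = \left(-596\right) 30 = -17880$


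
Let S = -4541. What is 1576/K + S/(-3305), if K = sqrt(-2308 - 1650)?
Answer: 4541/3305 - 788*I*sqrt(3958)/1979 ≈ 1.374 - 25.051*I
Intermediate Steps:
K = I*sqrt(3958) (K = sqrt(-3958) = I*sqrt(3958) ≈ 62.913*I)
1576/K + S/(-3305) = 1576/((I*sqrt(3958))) - 4541/(-3305) = 1576*(-I*sqrt(3958)/3958) - 4541*(-1/3305) = -788*I*sqrt(3958)/1979 + 4541/3305 = 4541/3305 - 788*I*sqrt(3958)/1979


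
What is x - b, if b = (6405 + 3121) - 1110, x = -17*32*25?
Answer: -22016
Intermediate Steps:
x = -13600 (x = -544*25 = -13600)
b = 8416 (b = 9526 - 1110 = 8416)
x - b = -13600 - 1*8416 = -13600 - 8416 = -22016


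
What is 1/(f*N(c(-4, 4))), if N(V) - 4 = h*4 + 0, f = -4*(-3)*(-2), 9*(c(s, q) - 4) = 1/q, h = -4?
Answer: 1/288 ≈ 0.0034722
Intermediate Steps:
c(s, q) = 4 + 1/(9*q)
f = -24 (f = 12*(-2) = -24)
N(V) = -12 (N(V) = 4 + (-4*4 + 0) = 4 + (-16 + 0) = 4 - 16 = -12)
1/(f*N(c(-4, 4))) = 1/(-24*(-12)) = 1/288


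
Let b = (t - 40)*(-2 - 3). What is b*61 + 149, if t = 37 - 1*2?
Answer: 1674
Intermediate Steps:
t = 35 (t = 37 - 2 = 35)
b = 25 (b = (35 - 40)*(-2 - 3) = -5*(-5) = 25)
b*61 + 149 = 25*61 + 149 = 1525 + 149 = 1674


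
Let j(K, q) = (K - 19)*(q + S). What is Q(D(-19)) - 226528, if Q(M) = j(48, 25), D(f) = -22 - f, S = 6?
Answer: -225629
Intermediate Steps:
j(K, q) = (-19 + K)*(6 + q) (j(K, q) = (K - 19)*(q + 6) = (-19 + K)*(6 + q))
Q(M) = 899 (Q(M) = -114 - 19*25 + 6*48 + 48*25 = -114 - 475 + 288 + 1200 = 899)
Q(D(-19)) - 226528 = 899 - 226528 = -225629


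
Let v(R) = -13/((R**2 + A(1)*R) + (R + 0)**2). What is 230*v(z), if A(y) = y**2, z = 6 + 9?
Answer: -598/93 ≈ -6.4301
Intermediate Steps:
z = 15
v(R) = -13/(R + 2*R**2) (v(R) = -13/((R**2 + 1**2*R) + (R + 0)**2) = -13/((R**2 + 1*R) + R**2) = -13/((R**2 + R) + R**2) = -13/((R + R**2) + R**2) = -13/(R + 2*R**2))
230*v(z) = 230*(-13/(15*(1 + 2*15))) = 230*(-13*1/15/(1 + 30)) = 230*(-13*1/15/31) = 230*(-13*1/15*1/31) = 230*(-13/465) = -598/93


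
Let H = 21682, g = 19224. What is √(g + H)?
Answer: √40906 ≈ 202.25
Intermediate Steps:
√(g + H) = √(19224 + 21682) = √40906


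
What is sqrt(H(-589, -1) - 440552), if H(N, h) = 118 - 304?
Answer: I*sqrt(440738) ≈ 663.88*I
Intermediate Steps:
H(N, h) = -186
sqrt(H(-589, -1) - 440552) = sqrt(-186 - 440552) = sqrt(-440738) = I*sqrt(440738)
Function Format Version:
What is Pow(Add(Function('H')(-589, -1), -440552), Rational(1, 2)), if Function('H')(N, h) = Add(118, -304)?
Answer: Mul(I, Pow(440738, Rational(1, 2))) ≈ Mul(663.88, I)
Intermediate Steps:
Function('H')(N, h) = -186
Pow(Add(Function('H')(-589, -1), -440552), Rational(1, 2)) = Pow(Add(-186, -440552), Rational(1, 2)) = Pow(-440738, Rational(1, 2)) = Mul(I, Pow(440738, Rational(1, 2)))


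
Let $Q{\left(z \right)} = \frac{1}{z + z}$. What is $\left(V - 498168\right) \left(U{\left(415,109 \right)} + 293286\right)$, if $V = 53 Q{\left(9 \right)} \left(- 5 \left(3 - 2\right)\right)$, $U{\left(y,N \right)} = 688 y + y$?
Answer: $- \frac{5194042101869}{18} \approx -2.8856 \cdot 10^{11}$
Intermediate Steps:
$Q{\left(z \right)} = \frac{1}{2 z}$
$U{\left(y,N \right)} = 689 y$
$V = - \frac{265}{18}$ ($V = 53 \frac{1}{2 \cdot 9} \left(- 5 \left(3 - 2\right)\right) = 53 \cdot \frac{1}{2} \cdot \frac{1}{9} \left(\left(-5\right) 1\right) = 53 \cdot \frac{1}{18} \left(-5\right) = \frac{53}{18} \left(-5\right) = - \frac{265}{18} \approx -14.722$)
$\left(V - 498168\right) \left(U{\left(415,109 \right)} + 293286\right) = \left(- \frac{265}{18} - 498168\right) \left(689 \cdot 415 + 293286\right) = - \frac{8967289 \left(285935 + 293286\right)}{18} = \left(- \frac{8967289}{18}\right) 579221 = - \frac{5194042101869}{18}$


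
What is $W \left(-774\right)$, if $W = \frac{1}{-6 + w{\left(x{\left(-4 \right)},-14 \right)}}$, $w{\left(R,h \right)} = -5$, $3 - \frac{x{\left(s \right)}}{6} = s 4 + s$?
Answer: $\frac{774}{11} \approx 70.364$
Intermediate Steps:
$x{\left(s \right)} = 18 - 30 s$ ($x{\left(s \right)} = 18 - 6 \left(s 4 + s\right) = 18 - 6 \left(4 s + s\right) = 18 - 6 \cdot 5 s = 18 - 30 s$)
$W = - \frac{1}{11}$ ($W = \frac{1}{-6 - 5} = \frac{1}{-11} = - \frac{1}{11} \approx -0.090909$)
$W \left(-774\right) = \left(- \frac{1}{11}\right) \left(-774\right) = \frac{774}{11}$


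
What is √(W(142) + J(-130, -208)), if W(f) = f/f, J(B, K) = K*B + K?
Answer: √26833 ≈ 163.81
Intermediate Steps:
J(B, K) = K + B*K (J(B, K) = B*K + K = K + B*K)
W(f) = 1
√(W(142) + J(-130, -208)) = √(1 - 208*(1 - 130)) = √(1 - 208*(-129)) = √(1 + 26832) = √26833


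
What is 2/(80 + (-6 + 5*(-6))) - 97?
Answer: -2133/22 ≈ -96.955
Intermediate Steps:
2/(80 + (-6 + 5*(-6))) - 97 = 2/(80 + (-6 - 30)) - 97 = 2/(80 - 36) - 97 = 2/44 - 97 = (1/44)*2 - 97 = 1/22 - 97 = -2133/22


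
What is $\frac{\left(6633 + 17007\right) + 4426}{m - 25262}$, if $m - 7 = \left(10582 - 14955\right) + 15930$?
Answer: $- \frac{14033}{6849} \approx -2.0489$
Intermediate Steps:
$m = 11564$ ($m = 7 + \left(\left(10582 - 14955\right) + 15930\right) = 7 + \left(-4373 + 15930\right) = 7 + 11557 = 11564$)
$\frac{\left(6633 + 17007\right) + 4426}{m - 25262} = \frac{\left(6633 + 17007\right) + 4426}{11564 - 25262} = \frac{23640 + 4426}{-13698} = 28066 \left(- \frac{1}{13698}\right) = - \frac{14033}{6849}$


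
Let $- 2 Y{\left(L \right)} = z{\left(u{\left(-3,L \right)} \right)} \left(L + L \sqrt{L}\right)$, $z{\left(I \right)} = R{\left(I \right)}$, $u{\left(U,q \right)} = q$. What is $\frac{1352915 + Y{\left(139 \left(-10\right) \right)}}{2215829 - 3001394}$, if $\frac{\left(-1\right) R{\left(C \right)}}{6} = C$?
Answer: $- \frac{1429843}{157113} - \frac{386420 i \sqrt{1390}}{52371} \approx -9.1007 - 275.09 i$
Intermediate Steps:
$R{\left(C \right)} = - 6 C$
$z{\left(I \right)} = - 6 I$
$Y{\left(L \right)} = 3 L \left(L + L^{\frac{3}{2}}\right)$ ($Y{\left(L \right)} = - \frac{- 6 L \left(L + L \sqrt{L}\right)}{2} = - \frac{- 6 L \left(L + L^{\frac{3}{2}}\right)}{2} = - \frac{\left(-6\right) L \left(L + L^{\frac{3}{2}}\right)}{2} = 3 L \left(L + L^{\frac{3}{2}}\right)$)
$\frac{1352915 + Y{\left(139 \left(-10\right) \right)}}{2215829 - 3001394} = \frac{1352915 + 3 \cdot 139 \left(-10\right) \left(139 \left(-10\right) + \left(139 \left(-10\right)\right)^{\frac{3}{2}}\right)}{2215829 - 3001394} = \frac{1352915 + 3 \left(-1390\right) \left(-1390 + \left(-1390\right)^{\frac{3}{2}}\right)}{-785565} = \left(1352915 + 3 \left(-1390\right) \left(-1390 - 1390 i \sqrt{1390}\right)\right) \left(- \frac{1}{785565}\right) = \left(1352915 + \left(5796300 + 5796300 i \sqrt{1390}\right)\right) \left(- \frac{1}{785565}\right) = \left(7149215 + 5796300 i \sqrt{1390}\right) \left(- \frac{1}{785565}\right) = - \frac{1429843}{157113} - \frac{386420 i \sqrt{1390}}{52371}$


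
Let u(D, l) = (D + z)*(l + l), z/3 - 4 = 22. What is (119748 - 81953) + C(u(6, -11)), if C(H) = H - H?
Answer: 37795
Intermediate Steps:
z = 78 (z = 12 + 3*22 = 12 + 66 = 78)
u(D, l) = 2*l*(78 + D) (u(D, l) = (D + 78)*(l + l) = (78 + D)*(2*l) = 2*l*(78 + D))
C(H) = 0
(119748 - 81953) + C(u(6, -11)) = (119748 - 81953) + 0 = 37795 + 0 = 37795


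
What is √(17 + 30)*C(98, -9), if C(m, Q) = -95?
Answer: -95*√47 ≈ -651.29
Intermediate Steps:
√(17 + 30)*C(98, -9) = √(17 + 30)*(-95) = √47*(-95) = -95*√47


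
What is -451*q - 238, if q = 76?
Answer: -34514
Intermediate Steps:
-451*q - 238 = -451*76 - 238 = -34276 - 238 = -34514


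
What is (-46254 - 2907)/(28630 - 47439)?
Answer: 7023/2687 ≈ 2.6137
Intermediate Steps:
(-46254 - 2907)/(28630 - 47439) = -49161/(-18809) = -49161*(-1/18809) = 7023/2687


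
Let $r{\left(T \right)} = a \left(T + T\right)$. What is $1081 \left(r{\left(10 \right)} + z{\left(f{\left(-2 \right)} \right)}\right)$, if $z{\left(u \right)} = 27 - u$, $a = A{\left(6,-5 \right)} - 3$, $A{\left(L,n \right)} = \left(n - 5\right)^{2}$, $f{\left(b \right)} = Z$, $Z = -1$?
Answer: $2127408$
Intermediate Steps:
$f{\left(b \right)} = -1$
$A{\left(L,n \right)} = \left(-5 + n\right)^{2}$
$a = 97$ ($a = \left(-5 - 5\right)^{2} - 3 = \left(-10\right)^{2} - 3 = 100 - 3 = 97$)
$r{\left(T \right)} = 194 T$ ($r{\left(T \right)} = 97 \left(T + T\right) = 97 \cdot 2 T = 194 T$)
$1081 \left(r{\left(10 \right)} + z{\left(f{\left(-2 \right)} \right)}\right) = 1081 \left(194 \cdot 10 + \left(27 - -1\right)\right) = 1081 \left(1940 + \left(27 + 1\right)\right) = 1081 \left(1940 + 28\right) = 1081 \cdot 1968 = 2127408$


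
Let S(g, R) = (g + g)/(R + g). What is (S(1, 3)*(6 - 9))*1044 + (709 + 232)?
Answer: -625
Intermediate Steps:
S(g, R) = 2*g/(R + g) (S(g, R) = (2*g)/(R + g) = 2*g/(R + g))
(S(1, 3)*(6 - 9))*1044 + (709 + 232) = ((2*1/(3 + 1))*(6 - 9))*1044 + (709 + 232) = ((2*1/4)*(-3))*1044 + 941 = ((2*1*(¼))*(-3))*1044 + 941 = ((½)*(-3))*1044 + 941 = -3/2*1044 + 941 = -1566 + 941 = -625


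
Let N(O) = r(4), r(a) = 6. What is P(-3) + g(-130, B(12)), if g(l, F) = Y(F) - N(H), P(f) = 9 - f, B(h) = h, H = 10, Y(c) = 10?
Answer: 16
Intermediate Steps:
N(O) = 6
g(l, F) = 4 (g(l, F) = 10 - 1*6 = 10 - 6 = 4)
P(-3) + g(-130, B(12)) = (9 - 1*(-3)) + 4 = (9 + 3) + 4 = 12 + 4 = 16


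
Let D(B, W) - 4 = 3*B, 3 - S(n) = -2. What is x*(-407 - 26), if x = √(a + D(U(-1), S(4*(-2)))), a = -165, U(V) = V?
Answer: -866*I*√41 ≈ -5545.1*I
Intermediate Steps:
S(n) = 5 (S(n) = 3 - 1*(-2) = 3 + 2 = 5)
D(B, W) = 4 + 3*B
x = 2*I*√41 (x = √(-165 + (4 + 3*(-1))) = √(-165 + (4 - 3)) = √(-165 + 1) = √(-164) = 2*I*√41 ≈ 12.806*I)
x*(-407 - 26) = (2*I*√41)*(-407 - 26) = (2*I*√41)*(-433) = -866*I*√41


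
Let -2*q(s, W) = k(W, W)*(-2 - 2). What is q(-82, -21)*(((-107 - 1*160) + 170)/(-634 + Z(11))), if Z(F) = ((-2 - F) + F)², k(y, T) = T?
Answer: -97/15 ≈ -6.4667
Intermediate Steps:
Z(F) = 4 (Z(F) = (-2)² = 4)
q(s, W) = 2*W (q(s, W) = -W*(-2 - 2)/2 = -W*(-4)/2 = -(-2)*W = 2*W)
q(-82, -21)*(((-107 - 1*160) + 170)/(-634 + Z(11))) = (2*(-21))*(((-107 - 1*160) + 170)/(-634 + 4)) = -42*((-107 - 160) + 170)/(-630) = -42*(-267 + 170)*(-1)/630 = -(-4074)*(-1)/630 = -42*97/630 = -97/15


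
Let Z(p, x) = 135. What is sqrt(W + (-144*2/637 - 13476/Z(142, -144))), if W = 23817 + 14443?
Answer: 2*sqrt(17775038710)/1365 ≈ 195.35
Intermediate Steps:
W = 38260
sqrt(W + (-144*2/637 - 13476/Z(142, -144))) = sqrt(38260 + (-144*2/637 - 13476/135)) = sqrt(38260 + (-288*1/637 - 13476*1/135)) = sqrt(38260 + (-288/637 - 4492/45)) = sqrt(38260 - 2874364/28665) = sqrt(1093848536/28665) = 2*sqrt(17775038710)/1365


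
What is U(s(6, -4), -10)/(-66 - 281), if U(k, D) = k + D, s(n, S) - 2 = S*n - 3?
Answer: 35/347 ≈ 0.10086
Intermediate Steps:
s(n, S) = -1 + S*n (s(n, S) = 2 + (S*n - 3) = 2 + (-3 + S*n) = -1 + S*n)
U(k, D) = D + k
U(s(6, -4), -10)/(-66 - 281) = (-10 + (-1 - 4*6))/(-66 - 281) = (-10 + (-1 - 24))/(-347) = -(-10 - 25)/347 = -1/347*(-35) = 35/347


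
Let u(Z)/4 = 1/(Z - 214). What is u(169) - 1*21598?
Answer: -971914/45 ≈ -21598.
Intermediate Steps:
u(Z) = 4/(-214 + Z) (u(Z) = 4/(Z - 214) = 4/(-214 + Z))
u(169) - 1*21598 = 4/(-214 + 169) - 1*21598 = 4/(-45) - 21598 = 4*(-1/45) - 21598 = -4/45 - 21598 = -971914/45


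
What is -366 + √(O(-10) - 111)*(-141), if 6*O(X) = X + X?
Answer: -366 - 329*I*√21 ≈ -366.0 - 1507.7*I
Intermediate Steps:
O(X) = X/3 (O(X) = (X + X)/6 = (2*X)/6 = X/3)
-366 + √(O(-10) - 111)*(-141) = -366 + √((⅓)*(-10) - 111)*(-141) = -366 + √(-10/3 - 111)*(-141) = -366 + √(-343/3)*(-141) = -366 + (7*I*√21/3)*(-141) = -366 - 329*I*√21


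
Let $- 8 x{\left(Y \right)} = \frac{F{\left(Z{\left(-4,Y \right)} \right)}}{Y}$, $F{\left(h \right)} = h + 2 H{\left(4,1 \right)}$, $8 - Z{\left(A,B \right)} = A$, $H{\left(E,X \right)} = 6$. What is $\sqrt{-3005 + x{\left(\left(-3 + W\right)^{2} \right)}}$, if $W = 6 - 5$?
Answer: $\frac{i \sqrt{12023}}{2} \approx 54.825 i$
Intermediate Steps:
$Z{\left(A,B \right)} = 8 - A$
$W = 1$
$F{\left(h \right)} = 12 + h$ ($F{\left(h \right)} = h + 2 \cdot 6 = h + 12 = 12 + h$)
$x{\left(Y \right)} = - \frac{3}{Y}$ ($x{\left(Y \right)} = - \frac{\left(12 + \left(8 - -4\right)\right) \frac{1}{Y}}{8} = - \frac{\left(12 + \left(8 + 4\right)\right) \frac{1}{Y}}{8} = - \frac{\left(12 + 12\right) \frac{1}{Y}}{8} = - \frac{24 \frac{1}{Y}}{8} = - \frac{3}{Y}$)
$\sqrt{-3005 + x{\left(\left(-3 + W\right)^{2} \right)}} = \sqrt{-3005 - \frac{3}{\left(-3 + 1\right)^{2}}} = \sqrt{-3005 - \frac{3}{\left(-2\right)^{2}}} = \sqrt{-3005 - \frac{3}{4}} = \sqrt{- \frac{12023}{4}} = \frac{i \sqrt{12023}}{2}$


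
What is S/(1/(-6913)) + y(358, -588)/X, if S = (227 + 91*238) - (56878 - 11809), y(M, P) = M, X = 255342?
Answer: 20461957819811/127671 ≈ 1.6027e+8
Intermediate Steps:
S = -23184 (S = (227 + 21658) - 1*45069 = 21885 - 45069 = -23184)
S/(1/(-6913)) + y(358, -588)/X = -23184/(1/(-6913)) + 358/255342 = -23184/(-1/6913) + 358*(1/255342) = -23184*(-6913) + 179/127671 = 160270992 + 179/127671 = 20461957819811/127671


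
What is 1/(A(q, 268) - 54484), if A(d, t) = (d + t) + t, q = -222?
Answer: -1/54170 ≈ -1.8460e-5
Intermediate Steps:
A(d, t) = d + 2*t
1/(A(q, 268) - 54484) = 1/((-222 + 2*268) - 54484) = 1/((-222 + 536) - 54484) = 1/(314 - 54484) = 1/(-54170) = -1/54170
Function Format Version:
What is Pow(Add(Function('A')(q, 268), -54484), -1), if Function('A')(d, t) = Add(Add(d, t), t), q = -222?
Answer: Rational(-1, 54170) ≈ -1.8460e-5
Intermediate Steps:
Function('A')(d, t) = Add(d, Mul(2, t))
Pow(Add(Function('A')(q, 268), -54484), -1) = Pow(Add(Add(-222, Mul(2, 268)), -54484), -1) = Pow(Add(Add(-222, 536), -54484), -1) = Pow(Add(314, -54484), -1) = Pow(-54170, -1) = Rational(-1, 54170)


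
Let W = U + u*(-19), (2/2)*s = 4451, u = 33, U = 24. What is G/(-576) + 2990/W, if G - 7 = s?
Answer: -245023/19296 ≈ -12.698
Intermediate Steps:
s = 4451
W = -603 (W = 24 + 33*(-19) = 24 - 627 = -603)
G = 4458 (G = 7 + 4451 = 4458)
G/(-576) + 2990/W = 4458/(-576) + 2990/(-603) = 4458*(-1/576) + 2990*(-1/603) = -743/96 - 2990/603 = -245023/19296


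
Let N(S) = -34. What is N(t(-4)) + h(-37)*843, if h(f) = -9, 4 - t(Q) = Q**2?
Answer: -7621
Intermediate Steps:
t(Q) = 4 - Q**2
N(t(-4)) + h(-37)*843 = -34 - 9*843 = -34 - 7587 = -7621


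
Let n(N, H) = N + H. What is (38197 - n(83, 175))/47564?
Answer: 3449/4324 ≈ 0.79764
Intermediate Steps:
n(N, H) = H + N
(38197 - n(83, 175))/47564 = (38197 - (175 + 83))/47564 = (38197 - 1*258)*(1/47564) = (38197 - 258)*(1/47564) = 37939*(1/47564) = 3449/4324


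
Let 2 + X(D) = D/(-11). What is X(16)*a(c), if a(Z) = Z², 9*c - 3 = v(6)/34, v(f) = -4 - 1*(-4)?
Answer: -38/99 ≈ -0.38384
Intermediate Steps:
X(D) = -2 - D/11 (X(D) = -2 + D/(-11) = -2 + D*(-1/11) = -2 - D/11)
v(f) = 0 (v(f) = -4 + 4 = 0)
c = ⅓ (c = ⅓ + (0/34)/9 = ⅓ + (0*(1/34))/9 = ⅓ + (⅑)*0 = ⅓ + 0 = ⅓ ≈ 0.33333)
X(16)*a(c) = (-2 - 1/11*16)*(⅓)² = (-2 - 16/11)*(⅑) = -38/11*⅑ = -38/99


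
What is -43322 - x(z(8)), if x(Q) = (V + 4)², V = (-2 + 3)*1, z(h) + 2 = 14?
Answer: -43347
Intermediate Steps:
z(h) = 12 (z(h) = -2 + 14 = 12)
V = 1 (V = 1*1 = 1)
x(Q) = 25 (x(Q) = (1 + 4)² = 5² = 25)
-43322 - x(z(8)) = -43322 - 1*25 = -43322 - 25 = -43347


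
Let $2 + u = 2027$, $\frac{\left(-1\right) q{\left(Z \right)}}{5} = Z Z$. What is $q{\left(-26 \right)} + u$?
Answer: $-1355$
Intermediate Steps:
$q{\left(Z \right)} = - 5 Z^{2}$ ($q{\left(Z \right)} = - 5 Z Z = - 5 Z^{2}$)
$u = 2025$ ($u = -2 + 2027 = 2025$)
$q{\left(-26 \right)} + u = - 5 \left(-26\right)^{2} + 2025 = \left(-5\right) 676 + 2025 = -3380 + 2025 = -1355$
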